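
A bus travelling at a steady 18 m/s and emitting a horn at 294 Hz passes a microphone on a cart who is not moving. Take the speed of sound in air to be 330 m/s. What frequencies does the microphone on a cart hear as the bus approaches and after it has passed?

Approaching: f₁ = f · v/(v − v_s) = 294 × 330/312 ≈ 311 Hz.
Receding: f₂ = f · v/(v + v_s) = 294 × 330/348 ≈ 279 Hz.

311 Hz approaching; 279 Hz receding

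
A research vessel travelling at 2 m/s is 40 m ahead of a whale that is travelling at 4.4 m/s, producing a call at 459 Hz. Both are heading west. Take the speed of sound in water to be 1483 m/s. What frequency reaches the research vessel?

460 Hz

The research vessel is ahead, so the whale is moving toward it while the research vessel is moving away from the whale.
With source approaching and observer receding, f' = f · (v − v_o)/(v − v_s).
f' = 459 × (1483 − 2)/(1483 − 4.4) = 459 × 1481/1478.6 ≈ 460 Hz.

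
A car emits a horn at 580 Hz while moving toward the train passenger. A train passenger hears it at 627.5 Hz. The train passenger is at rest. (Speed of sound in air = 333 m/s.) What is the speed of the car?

f' = f · v/(v − v_s) ⇒ v_s = v · |1 − f/f'|.
v_s = 333 × |1 − 580/627.5| = 333 × 0.0757 ≈ 25 m/s.

25 m/s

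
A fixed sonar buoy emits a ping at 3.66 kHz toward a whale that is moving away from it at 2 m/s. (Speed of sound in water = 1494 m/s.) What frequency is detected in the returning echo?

The whale first receives the wave as a moving observer: f₁ = f₀ · (v − u)/v = 3.66 × (1494 − 2)/1494 ≈ 3.66 kHz.
On reflection it acts as a source moving away from the stationary detector: f₂ = f₁ · v/(v + u) = 3.66 × 1494/1496 ≈ 3.65 kHz.

3.65 kHz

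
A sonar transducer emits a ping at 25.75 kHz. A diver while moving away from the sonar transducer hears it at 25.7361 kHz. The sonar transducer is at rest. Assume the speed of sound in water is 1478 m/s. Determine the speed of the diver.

f' = f · (v − v_o)/v ⇒ v_o = v · |f'/f − 1|.
v_o = 1478 × |25.7361/25.75 − 1| = 1478 × 0.0005398 ≈ 0.80 m/s.

0.80 m/s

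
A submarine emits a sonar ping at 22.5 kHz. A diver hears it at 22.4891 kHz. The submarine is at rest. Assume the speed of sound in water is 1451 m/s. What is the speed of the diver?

0.70 m/s

f' < f, so the diver is receding.
f' = f · (v − v_o)/v ⇒ v_o = v · |f'/f − 1|.
v_o = 1451 × |22.4891/22.5 − 1| = 1451 × 0.0004844 ≈ 0.70 m/s.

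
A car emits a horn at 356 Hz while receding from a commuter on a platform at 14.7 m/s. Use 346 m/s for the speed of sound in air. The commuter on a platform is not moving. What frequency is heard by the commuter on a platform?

Moving source, stationary observer: f' = f · v/(v + v_s) since the source is receding.
f' = 356 × 346/(346 + 14.7) = 356 × 346/360.7 ≈ 341 Hz.

341 Hz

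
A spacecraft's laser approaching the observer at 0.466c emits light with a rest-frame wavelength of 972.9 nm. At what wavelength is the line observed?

Relativistic Doppler for wavelength: λ' = λ₀ · √((1 − β)/(1 + β)).
λ' = 972.9 × √(0.5340/1.4660) = 972.9 × 0.60354 ≈ 587.2 nm.

587.2 nm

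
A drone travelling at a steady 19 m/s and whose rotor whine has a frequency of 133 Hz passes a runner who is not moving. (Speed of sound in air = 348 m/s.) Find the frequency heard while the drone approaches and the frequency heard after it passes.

141 Hz approaching; 126 Hz receding

Approaching: f₁ = f · v/(v − v_s) = 133 × 348/329 ≈ 141 Hz.
Receding: f₂ = f · v/(v + v_s) = 133 × 348/367 ≈ 126 Hz.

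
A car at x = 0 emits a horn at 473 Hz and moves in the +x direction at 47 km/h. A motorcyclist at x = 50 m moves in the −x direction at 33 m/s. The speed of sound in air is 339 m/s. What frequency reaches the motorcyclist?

47 km/h = 13.06 m/s.
The observer lies on the +x side, so the source is heading toward the observer and the observer is heading toward the source.
General Doppler shift: f' = f · (v + v_o)/(v − v_s).
f' = 473 × (339 + 33)/(339 − 13.06) = 473 × 372/325.94 ≈ 540 Hz.

540 Hz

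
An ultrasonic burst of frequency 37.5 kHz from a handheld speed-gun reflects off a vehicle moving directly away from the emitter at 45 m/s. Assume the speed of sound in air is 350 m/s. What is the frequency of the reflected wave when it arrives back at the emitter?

29.0 kHz

At the vehicle (a moving observer), f₁ = f₀ · (v − u)/v = 37.5 × 305/350 ≈ 32.7 kHz.
On reflection it acts as a source moving away from the stationary detector: f₂ = f₁ · v/(v + u) = 32.7 × 350/395 ≈ 29.0 kHz.
Equivalently f₂ = f₀ · (v − u)/(v + u).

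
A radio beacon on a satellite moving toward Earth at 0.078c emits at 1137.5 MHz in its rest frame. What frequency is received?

1230.0 MHz

Relativistic Doppler for frequency: f' = f₀ · √((1 + β)/(1 − β)).
f' = 1137.5 × √(1.0780/0.9220) = 1137.5 × 1.08129 ≈ 1230.0 MHz.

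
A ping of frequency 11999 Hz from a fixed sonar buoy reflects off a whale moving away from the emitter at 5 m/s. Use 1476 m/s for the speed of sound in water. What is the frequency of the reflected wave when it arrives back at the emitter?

The whale first receives the wave as a moving observer: f₁ = f₀ · (v − u)/v = 11999 × (1476 − 5)/1476 ≈ 11958 Hz.
The reflection then acts as a moving source: f₂ = f₁ · v/(v + u) ≈ 11918 Hz.

11918 Hz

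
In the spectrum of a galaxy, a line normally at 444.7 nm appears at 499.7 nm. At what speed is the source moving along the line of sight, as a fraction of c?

λ'/λ₀ = 1.1237 > 1 (redshift), so the source is receding.
λ'/λ₀ = √((1 + β)/(1 − β)) for a receding source ⇒ β = (r² − 1)/(r² + 1) with r = λ'/λ₀.
β = (1.2627 − 1)/(1.2627 + 1) ≈ 0.116.

0.116c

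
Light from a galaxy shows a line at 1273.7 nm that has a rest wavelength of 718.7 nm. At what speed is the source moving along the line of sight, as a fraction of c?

λ'/λ₀ = 1.7722 > 1 (redshift), so the source is receding.
λ'/λ₀ = √((1 + β)/(1 − β)) for a receding source ⇒ β = (r² − 1)/(r² + 1) with r = λ'/λ₀.
β = (3.1408 − 1)/(3.1408 + 1) ≈ 0.517.

0.517c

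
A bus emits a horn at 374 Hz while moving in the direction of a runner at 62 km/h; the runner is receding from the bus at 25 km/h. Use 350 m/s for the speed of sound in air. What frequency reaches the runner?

386 Hz

62 km/h = 17.22 m/s; 25 km/h = 6.944 m/s.
Both move, so f' = f · (v − v_o)/(v − v_s).
f' = 374 × (350 − 6.944)/(350 − 17.22) = 374 × 343.06/332.78 ≈ 386 Hz.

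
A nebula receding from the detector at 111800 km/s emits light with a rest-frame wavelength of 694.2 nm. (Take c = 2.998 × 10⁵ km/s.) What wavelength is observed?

β = v/c = 111800/299800 = 0.3729.
Relativistic Doppler for wavelength: λ' = λ₀ · √((1 + β)/(1 − β)).
λ' = 694.2 × √(1.3729/0.6271) = 694.2 × 1.47965 ≈ 1027.2 nm.

1027.2 nm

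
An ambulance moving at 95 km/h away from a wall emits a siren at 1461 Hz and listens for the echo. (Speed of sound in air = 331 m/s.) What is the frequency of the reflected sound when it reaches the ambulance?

1245 Hz

95 km/h = 26.39 m/s.
The wall receives the sound from a moving source: f₁ = f₀ · v/(v + v_e) = 1461 × 331/357.39 ≈ 1353 Hz.
On the return leg the ambulance is a moving observer: f₂ = f₁ · (v − v_e)/v = 1353 × 304.61/331 ≈ 1245 Hz.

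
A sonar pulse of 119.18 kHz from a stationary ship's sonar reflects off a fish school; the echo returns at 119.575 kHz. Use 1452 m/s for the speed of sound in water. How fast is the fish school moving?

2.40 m/s

Double Doppler shift off a moving reflector: f₂ = f₀ · (v + u)/(v − u) (u > 0 toward emitter).
Rearranging, u = v · (f₂ − f₀)/(f₂ + f₀) = 1452 × 0.395/238.755 ≈ 2.40 m/s.
So the fish school is moving at 2.40 m/s toward the emitter.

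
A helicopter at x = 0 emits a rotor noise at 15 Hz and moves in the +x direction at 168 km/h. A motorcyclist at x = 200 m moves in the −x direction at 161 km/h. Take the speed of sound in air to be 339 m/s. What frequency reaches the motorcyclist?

19.7 Hz

168 km/h = 46.67 m/s; 161 km/h = 44.72 m/s.
The observer lies on the +x side, so the source is heading toward the observer and the observer is heading toward the source.
General Doppler shift: f' = f · (v + v_o)/(v − v_s).
f' = 15 × (339 + 44.72)/(339 − 46.67) = 15 × 383.72/292.33 ≈ 19.7 Hz.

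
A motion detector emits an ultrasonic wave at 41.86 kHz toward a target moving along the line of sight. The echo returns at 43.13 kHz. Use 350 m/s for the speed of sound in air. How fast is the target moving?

5.2 m/s

Double Doppler shift off a moving reflector: f₂ = f₀ · (v + u)/(v − u) (u > 0 toward emitter).
Rearranging, u = v · (f₂ − f₀)/(f₂ + f₀) = 350 × 1.27/84.99 ≈ 5.2 m/s.
So the target is moving at 5.2 m/s toward the emitter.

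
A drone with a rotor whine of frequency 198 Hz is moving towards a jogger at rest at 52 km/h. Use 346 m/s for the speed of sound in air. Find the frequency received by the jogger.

52 km/h = 14.44 m/s.
Moving source, stationary observer: f' = f · v/(v − v_s) since the source is approaching.
f' = 198 × 346/(346 − 14.44) = 198 × 346/331.6 ≈ 207 Hz.

207 Hz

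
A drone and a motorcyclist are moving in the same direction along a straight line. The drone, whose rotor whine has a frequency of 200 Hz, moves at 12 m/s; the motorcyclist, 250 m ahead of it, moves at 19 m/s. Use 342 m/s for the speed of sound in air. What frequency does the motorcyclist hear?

196 Hz

The motorcyclist is ahead, so the drone is moving toward it while the motorcyclist is moving away from the drone.
General Doppler shift: f' = f · (v − v_o)/(v − v_s).
f' = 200 × (342 − 19)/(342 − 12) = 200 × 323/330 ≈ 196 Hz.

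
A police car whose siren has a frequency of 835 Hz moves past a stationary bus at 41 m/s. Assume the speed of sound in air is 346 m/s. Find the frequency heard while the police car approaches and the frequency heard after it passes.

Approaching: f₁ = f · v/(v − v_s) = 835 × 346/305 ≈ 947 Hz.
Receding: f₂ = f · v/(v + v_s) = 835 × 346/387 ≈ 747 Hz.

947 Hz approaching; 747 Hz receding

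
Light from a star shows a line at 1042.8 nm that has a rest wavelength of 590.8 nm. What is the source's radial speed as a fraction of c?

λ'/λ₀ = 1.7651 > 1 (redshift), so the source is receding.
λ'/λ₀ = √((1 + β)/(1 − β)) for a receding source ⇒ β = (r² − 1)/(r² + 1) with r = λ'/λ₀.
β = (3.1155 − 1)/(3.1155 + 1) ≈ 0.514.

0.514c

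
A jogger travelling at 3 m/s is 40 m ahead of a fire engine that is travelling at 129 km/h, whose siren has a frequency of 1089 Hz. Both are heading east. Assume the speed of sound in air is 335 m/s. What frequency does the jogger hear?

1209 Hz

129 km/h = 35.83 m/s.
The jogger is ahead, so the fire engine is moving toward it while the jogger is moving away from the fire engine.
General Doppler shift: f' = f · (v − v_o)/(v − v_s).
f' = 1089 × (335 − 3)/(335 − 35.83) = 1089 × 332/299.17 ≈ 1209 Hz.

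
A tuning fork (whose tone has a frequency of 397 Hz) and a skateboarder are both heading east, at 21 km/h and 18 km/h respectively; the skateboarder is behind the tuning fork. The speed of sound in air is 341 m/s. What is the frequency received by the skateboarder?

21 km/h = 5.833 m/s; 18 km/h = 5 m/s.
The skateboarder is behind, so the tuning fork is moving away from it while the skateboarder is moving toward the tuning fork.
With source receding and observer approaching, f' = f · (v + v_o)/(v + v_s).
f' = 397 × (341 + 5)/(341 + 5.833) = 397 × 346/346.83 ≈ 396 Hz.

396 Hz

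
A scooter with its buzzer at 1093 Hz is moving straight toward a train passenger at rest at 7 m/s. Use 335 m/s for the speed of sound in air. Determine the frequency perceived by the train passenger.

1116 Hz

Only the source moves, toward the listener, so f' = f · v/(v − v_s).
f' = 1093 × 335/(335 − 7) = 1093 × 335/328 ≈ 1116 Hz.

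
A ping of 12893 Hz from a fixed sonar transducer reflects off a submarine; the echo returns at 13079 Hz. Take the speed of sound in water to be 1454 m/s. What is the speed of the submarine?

Double Doppler shift off a moving reflector: f₂ = f₀ · (v + u)/(v − u) (u > 0 toward emitter).
Rearranging, u = v · (f₂ − f₀)/(f₂ + f₀) = 1454 × 186/25972 ≈ 10.4 m/s.
So the submarine is moving at 10.4 m/s toward the emitter.

10.4 m/s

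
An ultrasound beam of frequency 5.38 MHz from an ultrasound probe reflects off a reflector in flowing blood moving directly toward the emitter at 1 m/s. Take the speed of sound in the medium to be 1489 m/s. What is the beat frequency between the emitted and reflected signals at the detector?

7231 Hz

At the reflector in flowing blood (a moving observer), f₁ = f₀ · (v + u)/v = 5.38 × 1490/1489 ≈ 5.38361 MHz.
The reflection then acts as a moving source: f₂ = f₁ · v/(v − u) ≈ 5.38723 MHz.
Beat frequency (with f₀ = 5380000 Hz): |f₂ − f₀| = 2u·f₀/(v − u) = 2 × 1 × 5380000/1488 ≈ 7231 Hz.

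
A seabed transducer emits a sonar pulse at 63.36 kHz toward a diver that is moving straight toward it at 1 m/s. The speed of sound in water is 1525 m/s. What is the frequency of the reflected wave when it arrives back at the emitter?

The diver first receives the wave as a moving observer: f₁ = f₀ · (v + u)/v = 63.36 × (1525 + 1)/1525 ≈ 63.4 kHz.
The reflection then acts as a moving source: f₂ = f₁ · v/(v − u) ≈ 63.4 kHz.

63.4 kHz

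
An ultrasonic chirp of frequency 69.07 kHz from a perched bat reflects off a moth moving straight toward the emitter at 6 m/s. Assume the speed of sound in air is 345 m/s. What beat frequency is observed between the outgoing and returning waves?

The moth first receives the wave as a moving observer: f₁ = f₀ · (v + u)/v = 69.07 × (345 + 6)/345 ≈ 70.27 kHz.
The reflection then acts as a moving source: f₂ = f₁ · v/(v − u) ≈ 71.51 kHz.
Beat frequency (with f₀ = 69070 Hz): |f₂ − f₀| = 2u·f₀/(v − u) = 2 × 6 × 69070/339 ≈ 2445 Hz.

2445 Hz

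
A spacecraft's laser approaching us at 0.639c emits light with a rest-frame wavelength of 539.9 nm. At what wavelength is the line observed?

253.4 nm

Relativistic Doppler for wavelength: λ' = λ₀ · √((1 − β)/(1 + β)).
λ' = 539.9 × √(0.3610/1.6390) = 539.9 × 0.46931 ≈ 253.4 nm.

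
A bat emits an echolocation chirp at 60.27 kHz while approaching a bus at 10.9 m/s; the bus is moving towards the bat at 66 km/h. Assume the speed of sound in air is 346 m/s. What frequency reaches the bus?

65.5 kHz

66 km/h = 18.33 m/s.
Both move, so f' = f · (v + v_o)/(v − v_s).
f' = 60.27 × (346 + 18.33)/(346 − 10.9) = 60.27 × 364.33/335.1 ≈ 65.5 kHz.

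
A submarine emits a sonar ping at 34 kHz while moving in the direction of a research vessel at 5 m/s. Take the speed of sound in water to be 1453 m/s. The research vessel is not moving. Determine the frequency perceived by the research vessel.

Only the source moves, toward the listener, so f' = f · v/(v − v_s).
f' = 34 × 1453/(1453 − 5) = 34 × 1453/1448 ≈ 34.1 kHz.

34.1 kHz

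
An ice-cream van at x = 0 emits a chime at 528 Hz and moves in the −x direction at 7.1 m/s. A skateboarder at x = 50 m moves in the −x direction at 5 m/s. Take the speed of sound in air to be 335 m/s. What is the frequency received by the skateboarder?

The observer lies on the +x side, so the source is heading away from the observer and the observer is heading toward the source.
General Doppler shift: f' = f · (v + v_o)/(v + v_s).
f' = 528 × (335 + 5)/(335 + 7.1) = 528 × 340/342.1 ≈ 525 Hz.

525 Hz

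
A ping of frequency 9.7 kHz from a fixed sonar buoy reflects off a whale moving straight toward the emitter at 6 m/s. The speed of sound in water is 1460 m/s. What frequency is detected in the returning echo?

The whale first receives the wave as a moving observer: f₁ = f₀ · (v + u)/v = 9.7 × (1460 + 6)/1460 ≈ 9.74 kHz.
On reflection it acts as a source moving toward the stationary detector: f₂ = f₁ · v/(v − u) = 9.74 × 1460/1454 ≈ 9.78 kHz.

9.78 kHz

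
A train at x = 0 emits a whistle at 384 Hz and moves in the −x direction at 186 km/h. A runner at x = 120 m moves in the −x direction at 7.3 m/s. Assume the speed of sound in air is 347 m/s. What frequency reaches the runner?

341 Hz

186 km/h = 51.67 m/s.
The observer lies on the +x side, so the source is heading away from the observer and the observer is heading toward the source.
Both move, so f' = f · (v + v_o)/(v + v_s).
f' = 384 × (347 + 7.3)/(347 + 51.67) = 384 × 354.3/398.67 ≈ 341 Hz.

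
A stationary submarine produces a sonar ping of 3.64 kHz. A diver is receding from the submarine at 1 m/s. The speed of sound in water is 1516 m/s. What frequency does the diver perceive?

3.64 kHz

Only the observer moves, away from the source, so f' = f · (v − v_o)/v.
f' = 3.64 × (1516 − 1)/1516 = 3.64 × 1515/1516 ≈ 3.64 kHz.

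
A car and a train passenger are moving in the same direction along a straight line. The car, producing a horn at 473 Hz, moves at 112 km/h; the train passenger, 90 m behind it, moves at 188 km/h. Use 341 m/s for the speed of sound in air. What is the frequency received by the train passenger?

500 Hz

112 km/h = 31.11 m/s; 188 km/h = 52.22 m/s.
The train passenger is behind, so the car is moving away from it while the train passenger is moving toward the car.
General Doppler shift: f' = f · (v + v_o)/(v + v_s).
f' = 473 × (341 + 52.22)/(341 + 31.11) = 473 × 393.22/372.11 ≈ 500 Hz.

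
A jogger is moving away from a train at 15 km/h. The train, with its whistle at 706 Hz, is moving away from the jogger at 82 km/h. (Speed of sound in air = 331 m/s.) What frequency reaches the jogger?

652 Hz

82 km/h = 22.78 m/s; 15 km/h = 4.167 m/s.
With source receding and observer receding, f' = f · (v − v_o)/(v + v_s).
f' = 706 × (331 − 4.167)/(331 + 22.78) = 706 × 326.83/353.78 ≈ 652 Hz.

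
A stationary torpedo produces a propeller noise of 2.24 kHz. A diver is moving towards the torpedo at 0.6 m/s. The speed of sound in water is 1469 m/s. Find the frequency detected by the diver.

Moving observer, stationary source: f' = f · (v + v_o)/v.
f' = 2.24 × (1469 + 0.6)/1469 = 2.24 × 1469.6/1469 ≈ 2.24 kHz.

2.24 kHz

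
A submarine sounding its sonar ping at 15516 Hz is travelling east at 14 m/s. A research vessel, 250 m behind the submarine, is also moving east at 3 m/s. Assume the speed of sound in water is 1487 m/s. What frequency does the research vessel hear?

The research vessel is behind, so the submarine is moving away from it while the research vessel is moving toward the submarine.
With source receding and observer approaching, f' = f · (v + v_o)/(v + v_s).
f' = 15516 × (1487 + 3)/(1487 + 14) = 15516 × 1490/1501 ≈ 15402 Hz.

15402 Hz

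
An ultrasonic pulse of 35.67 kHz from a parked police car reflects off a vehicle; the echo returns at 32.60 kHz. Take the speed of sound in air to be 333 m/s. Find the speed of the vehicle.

Double Doppler shift off a moving reflector: f₂ = f₀ · (v + u)/(v − u) (u > 0 toward emitter).
Rearranging, u = v · (f₂ − f₀)/(f₂ + f₀) = 333 × -3.07/68.27 ≈ -15.0 m/s.
So the vehicle is moving at 15.0 m/s away from the emitter.

15.0 m/s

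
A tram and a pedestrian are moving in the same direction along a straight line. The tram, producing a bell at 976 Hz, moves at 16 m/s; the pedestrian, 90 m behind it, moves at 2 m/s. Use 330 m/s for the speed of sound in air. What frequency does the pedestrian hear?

The pedestrian is behind, so the tram is moving away from it while the pedestrian is moving toward the tram.
Both move, so f' = f · (v + v_o)/(v + v_s).
f' = 976 × (330 + 2)/(330 + 16) = 976 × 332/346 ≈ 937 Hz.

937 Hz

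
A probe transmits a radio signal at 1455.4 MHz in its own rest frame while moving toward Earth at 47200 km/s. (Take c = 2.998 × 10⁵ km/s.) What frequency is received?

1705.8 MHz

β = v/c = 47200/299800 = 0.1574.
Relativistic Doppler for frequency: f' = f₀ · √((1 + β)/(1 − β)).
f' = 1455.4 × √(1.1574/0.8426) = 1455.4 × 1.17206 ≈ 1705.8 MHz.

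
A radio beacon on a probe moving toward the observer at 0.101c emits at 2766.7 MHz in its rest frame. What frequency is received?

3061.8 MHz

Relativistic Doppler for frequency: f' = f₀ · √((1 + β)/(1 − β)).
f' = 2766.7 × √(1.1010/0.8990) = 2766.7 × 1.10666 ≈ 3061.8 MHz.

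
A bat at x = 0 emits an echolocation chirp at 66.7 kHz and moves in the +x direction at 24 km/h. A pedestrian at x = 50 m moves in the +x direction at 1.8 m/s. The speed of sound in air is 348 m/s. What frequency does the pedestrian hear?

24 km/h = 6.667 m/s.
The observer lies on the +x side, so the source is heading toward the observer and the observer is heading away from the source.
General Doppler shift: f' = f · (v − v_o)/(v − v_s).
f' = 66.7 × (348 − 1.8)/(348 − 6.667) = 66.7 × 346.2/341.33 ≈ 67.7 kHz.

67.7 kHz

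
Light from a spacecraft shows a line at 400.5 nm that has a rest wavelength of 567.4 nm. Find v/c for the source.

λ'/λ₀ = 0.7059 < 1 (blueshift), so the source is approaching.
λ'/λ₀ = √((1 − β)/(1 + β)) for an approaching source ⇒ β = (1 − r²)/(1 + r²) with r = λ'/λ₀.
β = (1 − 0.4982)/(1 + 0.4982) ≈ 0.335.

0.335c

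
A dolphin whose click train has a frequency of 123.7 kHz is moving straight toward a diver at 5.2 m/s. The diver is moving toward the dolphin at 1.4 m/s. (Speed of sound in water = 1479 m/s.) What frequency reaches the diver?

With source approaching and observer approaching, f' = f · (v + v_o)/(v − v_s).
f' = 123.7 × (1479 + 1.4)/(1479 − 5.2) = 123.7 × 1480.4/1473.8 ≈ 124.3 kHz.

124.3 kHz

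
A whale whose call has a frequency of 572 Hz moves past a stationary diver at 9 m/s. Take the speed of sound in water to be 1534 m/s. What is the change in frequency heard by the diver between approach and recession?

6.71 Hz

Approaching: f₁ = f · v/(v − v_s) = 572 × 1534/1525 ≈ 575.38 Hz.
Receding: f₂ = f · v/(v + v_s) = 572 × 1534/1543 ≈ 568.66 Hz.
Drop: f₁ − f₂ = 2f·v·v_s/(v² − v_s²) = 2 × 572 × 1534 × 9/(1534² − 9²) ≈ 6.71 Hz.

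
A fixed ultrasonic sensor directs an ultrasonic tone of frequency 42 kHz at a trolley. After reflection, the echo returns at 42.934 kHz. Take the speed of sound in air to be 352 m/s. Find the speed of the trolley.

3.9 m/s

Double Doppler shift off a moving reflector: f₂ = f₀ · (v + u)/(v − u) (u > 0 toward emitter).
Rearranging, u = v · (f₂ − f₀)/(f₂ + f₀) = 352 × 0.934/84.934 ≈ 3.9 m/s.
So the trolley is moving at 3.9 m/s toward the emitter.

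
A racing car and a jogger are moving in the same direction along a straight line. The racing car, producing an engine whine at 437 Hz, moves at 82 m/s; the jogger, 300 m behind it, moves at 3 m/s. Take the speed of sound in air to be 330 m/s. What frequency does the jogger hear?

The jogger is behind, so the racing car is moving away from it while the jogger is moving toward the racing car.
Both move, so f' = f · (v + v_o)/(v + v_s).
f' = 437 × (330 + 3)/(330 + 82) = 437 × 333/412 ≈ 353 Hz.

353 Hz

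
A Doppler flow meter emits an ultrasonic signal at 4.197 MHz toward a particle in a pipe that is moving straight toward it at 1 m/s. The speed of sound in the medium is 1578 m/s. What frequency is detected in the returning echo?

4.202 MHz

At the particle in a pipe (a moving observer), f₁ = f₀ · (v + u)/v = 4.197 × 1579/1578 ≈ 4.200 MHz.
On reflection it acts as a source moving toward the stationary detector: f₂ = f₁ · v/(v − u) = 4.200 × 1578/1577 ≈ 4.202 MHz.
Equivalently f₂ = f₀ · (v + u)/(v − u).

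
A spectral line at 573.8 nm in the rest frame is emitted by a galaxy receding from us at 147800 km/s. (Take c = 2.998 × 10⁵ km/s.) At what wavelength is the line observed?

984.7 nm

β = v/c = 147800/299800 = 0.4930.
Relativistic Doppler for wavelength: λ' = λ₀ · √((1 + β)/(1 − β)).
λ' = 573.8 × √(1.4930/0.5070) = 573.8 × 1.71602 ≈ 984.7 nm.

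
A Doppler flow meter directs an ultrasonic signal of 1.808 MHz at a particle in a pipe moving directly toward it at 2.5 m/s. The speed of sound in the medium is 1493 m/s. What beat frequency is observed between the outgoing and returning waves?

At the particle in a pipe (a moving observer), f₁ = f₀ · (v + u)/v = 1.808 × 1495.5/1493 ≈ 1.81103 MHz.
On reflection it acts as a source moving toward the stationary detector: f₂ = f₁ · v/(v − u) = 1.81103 × 1493/1490.5 ≈ 1.81407 MHz.
Beat frequency (with f₀ = 1808000 Hz): |f₂ − f₀| = 2u·f₀/(v − u) = 2 × 2.5 × 1808000/1490.5 ≈ 6065 Hz.

6065 Hz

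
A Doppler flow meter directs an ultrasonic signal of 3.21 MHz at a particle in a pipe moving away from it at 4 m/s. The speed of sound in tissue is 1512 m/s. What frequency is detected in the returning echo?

The particle in a pipe first receives the wave as a moving observer: f₁ = f₀ · (v − u)/v = 3.21 × (1512 − 4)/1512 ≈ 3.202 MHz.
On reflection it acts as a source moving away from the stationary detector: f₂ = f₁ · v/(v + u) = 3.202 × 1512/1516 ≈ 3.193 MHz.
Equivalently f₂ = f₀ · (v − u)/(v + u).

3.193 MHz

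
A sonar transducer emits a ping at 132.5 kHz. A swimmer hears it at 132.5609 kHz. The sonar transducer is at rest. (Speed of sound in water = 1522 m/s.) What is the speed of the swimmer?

f' > f, so the swimmer is approaching.
f' = f · (v + v_o)/v ⇒ v_o = v · |f'/f − 1|.
v_o = 1522 × |132.5609/132.5 − 1| = 1522 × 0.0004596 ≈ 0.70 m/s.

0.70 m/s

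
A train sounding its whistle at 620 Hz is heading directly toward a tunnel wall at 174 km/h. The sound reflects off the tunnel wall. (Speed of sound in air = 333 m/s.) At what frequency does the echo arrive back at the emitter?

831 Hz

174 km/h = 48.33 m/s.
The tunnel wall receives the sound from a moving source: f₁ = f₀ · v/(v − v_e) = 620 × 333/284.67 ≈ 725 Hz.
On the return leg the train is a moving observer: f₂ = f₁ · (v + v_e)/v = 725 × 381.33/333 ≈ 831 Hz.
Equivalently f₂ = f₀ · (v + v_e)/(v − v_e).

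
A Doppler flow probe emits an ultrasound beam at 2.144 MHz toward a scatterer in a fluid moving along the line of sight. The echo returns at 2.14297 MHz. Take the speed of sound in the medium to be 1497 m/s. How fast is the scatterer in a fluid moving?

0.36 m/s

Double Doppler shift off a moving reflector: f₂ = f₀ · (v + u)/(v − u) (u > 0 toward emitter).
Rearranging, u = v · (f₂ − f₀)/(f₂ + f₀) = 1497 × -0.00103/4.28697 ≈ -0.36 m/s.
So the scatterer in a fluid is moving at 0.36 m/s away from the emitter.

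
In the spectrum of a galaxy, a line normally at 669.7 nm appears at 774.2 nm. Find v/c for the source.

0.144c

λ'/λ₀ = 1.1560 > 1 (redshift), so the source is receding.
λ'/λ₀ = √((1 + β)/(1 − β)) for a receding source ⇒ β = (r² − 1)/(r² + 1) with r = λ'/λ₀.
β = (1.3364 − 1)/(1.3364 + 1) ≈ 0.144.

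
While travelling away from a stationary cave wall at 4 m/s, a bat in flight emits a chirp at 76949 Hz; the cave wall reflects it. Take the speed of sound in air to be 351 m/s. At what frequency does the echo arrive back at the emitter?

The cave wall receives the sound from a moving source: f₁ = f₀ · v/(v + v_e) = 76949 × 351/355 ≈ 76082 Hz.
On the return leg the bat in flight is a moving observer: f₂ = f₁ · (v − v_e)/v = 76082 × 347/351 ≈ 75215 Hz.

75215 Hz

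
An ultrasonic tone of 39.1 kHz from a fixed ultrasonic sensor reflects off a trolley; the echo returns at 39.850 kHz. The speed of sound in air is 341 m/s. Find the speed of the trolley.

Double Doppler shift off a moving reflector: f₂ = f₀ · (v + u)/(v − u) (u > 0 toward emitter).
Rearranging, u = v · (f₂ − f₀)/(f₂ + f₀) = 341 × 0.750/78.950 ≈ 3.2 m/s.
So the trolley is moving at 3.2 m/s toward the emitter.

3.2 m/s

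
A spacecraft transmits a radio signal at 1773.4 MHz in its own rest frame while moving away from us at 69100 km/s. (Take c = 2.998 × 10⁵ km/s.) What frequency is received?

1402.4 MHz

β = v/c = 69100/299800 = 0.2305.
Relativistic Doppler for frequency: f' = f₀ · √((1 − β)/(1 + β)).
f' = 1773.4 × √(0.7695/1.2305) = 1773.4 × 0.79081 ≈ 1402.4 MHz.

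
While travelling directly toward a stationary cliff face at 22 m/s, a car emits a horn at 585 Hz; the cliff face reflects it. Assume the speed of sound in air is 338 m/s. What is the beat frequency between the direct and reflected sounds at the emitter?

The cliff face receives the sound from a moving source: f₁ = f₀ · v/(v − v_e) = 585 × 338/316 ≈ 625.7 Hz.
On the return leg the car is a moving observer: f₂ = f₁ · (v + v_e)/v = 625.7 × 360/338 ≈ 666.5 Hz.
Beat against the emitted tone: |f₂ − f₀| = 2v_e·f₀/(v − v_e) = 2 × 22 × 585/316 ≈ 81 Hz.

81 Hz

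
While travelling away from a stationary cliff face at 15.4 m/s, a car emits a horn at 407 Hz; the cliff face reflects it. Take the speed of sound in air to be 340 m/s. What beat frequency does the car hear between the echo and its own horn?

The cliff face receives the sound from a moving source: f₁ = f₀ · v/(v + v_e) = 407 × 340/355.4 ≈ 389.4 Hz.
On the return leg the car is a moving observer: f₂ = f₁ · (v − v_e)/v = 389.4 × 324.6/340 ≈ 371.7 Hz.
Beat against the emitted tone: |f₂ − f₀| = 2v_e·f₀/(v + v_e) = 2 × 15.4 × 407/355.4 ≈ 35.3 Hz.

35.3 Hz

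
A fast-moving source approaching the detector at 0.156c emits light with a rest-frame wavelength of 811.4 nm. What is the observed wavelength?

Relativistic Doppler for wavelength: λ' = λ₀ · √((1 − β)/(1 + β)).
λ' = 811.4 × √(0.8440/1.1560) = 811.4 × 0.85446 ≈ 693.3 nm.

693.3 nm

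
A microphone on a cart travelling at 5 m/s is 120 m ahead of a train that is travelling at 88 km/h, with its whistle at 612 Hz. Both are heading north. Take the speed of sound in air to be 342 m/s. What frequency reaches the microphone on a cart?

649 Hz

88 km/h = 24.44 m/s.
The microphone on a cart is ahead, so the train is moving toward it while the microphone on a cart is moving away from the train.
Both move, so f' = f · (v − v_o)/(v − v_s).
f' = 612 × (342 − 5)/(342 − 24.44) = 612 × 337/317.56 ≈ 649 Hz.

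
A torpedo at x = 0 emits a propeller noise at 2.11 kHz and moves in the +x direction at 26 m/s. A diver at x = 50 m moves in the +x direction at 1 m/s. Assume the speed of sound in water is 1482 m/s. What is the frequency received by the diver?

The observer lies on the +x side, so the source is heading toward the observer and the observer is heading away from the source.
Both move, so f' = f · (v − v_o)/(v − v_s).
f' = 2.11 × (1482 − 1)/(1482 − 26) = 2.11 × 1481/1456 ≈ 2.15 kHz.

2.15 kHz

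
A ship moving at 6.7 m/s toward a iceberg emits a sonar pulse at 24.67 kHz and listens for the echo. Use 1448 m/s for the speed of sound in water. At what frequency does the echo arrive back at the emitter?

The iceberg receives the sound from a moving source: f₁ = f₀ · v/(v − v_e) = 24.67 × 1448/1441.3 ≈ 24.8 kHz.
On the return leg the ship is a moving observer: f₂ = f₁ · (v + v_e)/v = 24.8 × 1454.7/1448 ≈ 24.9 kHz.
Equivalently f₂ = f₀ · (v + v_e)/(v − v_e).

24.9 kHz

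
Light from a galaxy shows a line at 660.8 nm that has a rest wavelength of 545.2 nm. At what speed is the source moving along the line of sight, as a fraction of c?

0.190c

λ'/λ₀ = 1.2120 > 1 (redshift), so the source is receding.
λ'/λ₀ = √((1 + β)/(1 − β)) for a receding source ⇒ β = (r² − 1)/(r² + 1) with r = λ'/λ₀.
β = (1.4690 − 1)/(1.4690 + 1) ≈ 0.190.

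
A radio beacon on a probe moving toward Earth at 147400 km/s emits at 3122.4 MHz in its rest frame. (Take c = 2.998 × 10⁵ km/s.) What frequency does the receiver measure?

5348.7 MHz

β = v/c = 147400/299800 = 0.4917.
Relativistic Doppler for frequency: f' = f₀ · √((1 + β)/(1 − β)).
f' = 3122.4 × √(1.4917/0.5083) = 3122.4 × 1.71300 ≈ 5348.7 MHz.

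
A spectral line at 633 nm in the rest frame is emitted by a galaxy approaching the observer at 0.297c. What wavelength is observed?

466.0 nm

Relativistic Doppler for wavelength: λ' = λ₀ · √((1 − β)/(1 + β)).
λ' = 633 × √(0.7030/1.2970) = 633 × 0.73622 ≈ 466.0 nm.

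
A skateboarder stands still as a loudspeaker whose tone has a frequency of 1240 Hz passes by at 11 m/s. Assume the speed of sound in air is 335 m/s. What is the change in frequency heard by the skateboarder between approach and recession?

81.5 Hz

Approaching: f₁ = f · v/(v − v_s) = 1240 × 335/324 ≈ 1282.1 Hz.
Receding: f₂ = f · v/(v + v_s) = 1240 × 335/346 ≈ 1200.6 Hz.
Drop: f₁ − f₂ = 2f·v·v_s/(v² − v_s²) = 2 × 1240 × 335 × 11/(335² − 11²) ≈ 81.5 Hz.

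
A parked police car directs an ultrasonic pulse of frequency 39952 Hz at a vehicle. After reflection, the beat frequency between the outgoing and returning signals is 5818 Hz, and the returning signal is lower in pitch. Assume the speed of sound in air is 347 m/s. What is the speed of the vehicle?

27 m/s

Double Doppler shift off a moving reflector: f₂ = f₀ · (v + u)/(v − u) (u > 0 toward emitter).
Returning signal is lower, so f₂ = f₀ − Δf = 39952 − 5818 = 34134 Hz.
Rearranging, u = v · (f₂ − f₀)/(f₂ + f₀) = 347 × -5818/74086 ≈ -27 m/s.
So the vehicle is moving at 27 m/s away from the emitter.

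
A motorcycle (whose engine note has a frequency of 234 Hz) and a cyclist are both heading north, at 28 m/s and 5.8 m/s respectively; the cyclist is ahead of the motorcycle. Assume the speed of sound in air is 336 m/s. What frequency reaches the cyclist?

251 Hz

The cyclist is ahead, so the motorcycle is moving toward it while the cyclist is moving away from the motorcycle.
General Doppler shift: f' = f · (v − v_o)/(v − v_s).
f' = 234 × (336 − 5.8)/(336 − 28) = 234 × 330.2/308 ≈ 251 Hz.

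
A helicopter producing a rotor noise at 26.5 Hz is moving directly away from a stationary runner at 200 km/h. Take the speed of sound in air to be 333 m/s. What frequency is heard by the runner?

22.7 Hz

200 km/h = 55.56 m/s.
With the source moving away from a stationary observer, f' = f · v/(v + v_s).
f' = 26.5 × 333/(333 + 55.56) = 26.5 × 333/388.6 ≈ 22.7 Hz.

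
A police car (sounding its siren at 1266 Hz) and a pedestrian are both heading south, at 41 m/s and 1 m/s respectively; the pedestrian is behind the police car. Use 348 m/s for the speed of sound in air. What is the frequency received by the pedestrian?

The pedestrian is behind, so the police car is moving away from it while the pedestrian is moving toward the police car.
Both move, so f' = f · (v + v_o)/(v + v_s).
f' = 1266 × (348 + 1)/(348 + 41) = 1266 × 349/389 ≈ 1136 Hz.

1136 Hz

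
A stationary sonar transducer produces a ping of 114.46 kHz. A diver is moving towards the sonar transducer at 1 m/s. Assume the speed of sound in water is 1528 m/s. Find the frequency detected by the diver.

Moving observer, stationary source: f' = f · (v + v_o)/v.
f' = 114.46 × (1528 + 1)/1528 = 114.46 × 1529/1528 ≈ 114.5 kHz.

114.5 kHz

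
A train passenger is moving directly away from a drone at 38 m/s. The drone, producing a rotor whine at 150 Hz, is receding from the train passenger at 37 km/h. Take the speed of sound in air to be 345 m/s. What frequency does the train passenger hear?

37 km/h = 10.28 m/s.
General Doppler shift: f' = f · (v − v_o)/(v + v_s).
f' = 150 × (345 − 38)/(345 + 10.28) = 150 × 307/355.28 ≈ 130 Hz.

130 Hz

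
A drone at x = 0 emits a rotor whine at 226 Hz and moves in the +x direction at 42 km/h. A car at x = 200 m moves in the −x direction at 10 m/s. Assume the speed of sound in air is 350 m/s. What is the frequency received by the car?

240 Hz

42 km/h = 11.67 m/s.
The observer lies on the +x side, so the source is heading toward the observer and the observer is heading toward the source.
With source approaching and observer approaching, f' = f · (v + v_o)/(v − v_s).
f' = 226 × (350 + 10)/(350 − 11.67) = 226 × 360/338.33 ≈ 240 Hz.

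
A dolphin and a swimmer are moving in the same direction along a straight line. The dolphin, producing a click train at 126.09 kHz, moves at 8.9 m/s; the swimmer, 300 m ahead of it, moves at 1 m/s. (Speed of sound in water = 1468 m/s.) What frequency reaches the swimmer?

126.8 kHz

The swimmer is ahead, so the dolphin is moving toward it while the swimmer is moving away from the dolphin.
Both move, so f' = f · (v − v_o)/(v − v_s).
f' = 126.09 × (1468 − 1)/(1468 − 8.9) = 126.09 × 1467/1459.1 ≈ 126.8 kHz.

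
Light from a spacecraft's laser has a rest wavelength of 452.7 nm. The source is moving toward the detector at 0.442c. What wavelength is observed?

281.6 nm

Relativistic Doppler for wavelength: λ' = λ₀ · √((1 − β)/(1 + β)).
λ' = 452.7 × √(0.5580/1.4420) = 452.7 × 0.62206 ≈ 281.6 nm.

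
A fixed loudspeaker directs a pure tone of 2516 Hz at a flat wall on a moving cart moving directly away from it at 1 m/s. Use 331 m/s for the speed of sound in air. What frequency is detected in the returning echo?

The flat wall on a moving cart first receives the wave as a moving observer: f₁ = f₀ · (v − u)/v = 2516 × (331 − 1)/331 ≈ 2508 Hz.
The reflection then acts as a moving source: f₂ = f₁ · v/(v + u) ≈ 2501 Hz.

2501 Hz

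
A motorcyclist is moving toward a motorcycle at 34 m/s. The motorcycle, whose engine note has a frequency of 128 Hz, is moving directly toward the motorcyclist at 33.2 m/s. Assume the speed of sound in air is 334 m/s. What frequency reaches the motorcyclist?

157 Hz

With source approaching and observer approaching, f' = f · (v + v_o)/(v − v_s).
f' = 128 × (334 + 34)/(334 − 33.2) = 128 × 368/300.8 ≈ 157 Hz.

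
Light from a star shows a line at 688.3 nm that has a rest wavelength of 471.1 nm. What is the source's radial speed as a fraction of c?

λ'/λ₀ = 1.4610 > 1 (redshift), so the source is receding.
λ'/λ₀ = √((1 + β)/(1 − β)) for a receding source ⇒ β = (r² − 1)/(r² + 1) with r = λ'/λ₀.
β = (2.1347 − 1)/(2.1347 + 1) ≈ 0.362.

0.362c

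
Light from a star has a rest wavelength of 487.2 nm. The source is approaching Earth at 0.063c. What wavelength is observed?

Relativistic Doppler for wavelength: λ' = λ₀ · √((1 − β)/(1 + β)).
λ' = 487.2 × √(0.9370/1.0630) = 487.2 × 0.93887 ≈ 457.4 nm.

457.4 nm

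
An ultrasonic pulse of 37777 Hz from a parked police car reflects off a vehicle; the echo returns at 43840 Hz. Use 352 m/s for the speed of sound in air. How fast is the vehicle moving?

26 m/s

Double Doppler shift off a moving reflector: f₂ = f₀ · (v + u)/(v − u) (u > 0 toward emitter).
Rearranging, u = v · (f₂ − f₀)/(f₂ + f₀) = 352 × 6063/81617 ≈ 26 m/s.
So the vehicle is moving at 26 m/s toward the emitter.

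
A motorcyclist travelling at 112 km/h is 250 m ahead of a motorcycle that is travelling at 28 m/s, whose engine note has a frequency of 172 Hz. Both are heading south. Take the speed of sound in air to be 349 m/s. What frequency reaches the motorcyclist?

112 km/h = 31.11 m/s.
The motorcyclist is ahead, so the motorcycle is moving toward it while the motorcyclist is moving away from the motorcycle.
With source approaching and observer receding, f' = f · (v − v_o)/(v − v_s).
f' = 172 × (349 − 31.11)/(349 − 28) = 172 × 317.89/321 ≈ 170 Hz.

170 Hz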